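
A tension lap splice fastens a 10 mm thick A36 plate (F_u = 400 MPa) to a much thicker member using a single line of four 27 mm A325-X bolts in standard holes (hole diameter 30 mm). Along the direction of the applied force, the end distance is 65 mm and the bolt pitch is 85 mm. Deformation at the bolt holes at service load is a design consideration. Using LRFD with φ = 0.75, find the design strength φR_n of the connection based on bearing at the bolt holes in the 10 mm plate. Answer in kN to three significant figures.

763 kN

Per bolt r_n = 1.2 l_c t F_u ≤ 2.4 d t F_u; upper limit = 2.4 × 27 × 10 × 400 / 1000 = 259.2 kN.
Edge bolt: l_c = 65 − 30/2 = 50 mm → 1.2 × 50 × 10 × 400 / 1000 = 240 → r_n = 240 kN.
Interior bolts: l_c = 85 − 30 = 55 mm → 1.2 × 55 × 10 × 400 / 1000 = 264 → r_n = 259.2 kN.
R_n = 1 × 240 + 3 × 259.2 = 1018 kN.
Design strength φR_n = 0.75 × 1018 = 763 kN.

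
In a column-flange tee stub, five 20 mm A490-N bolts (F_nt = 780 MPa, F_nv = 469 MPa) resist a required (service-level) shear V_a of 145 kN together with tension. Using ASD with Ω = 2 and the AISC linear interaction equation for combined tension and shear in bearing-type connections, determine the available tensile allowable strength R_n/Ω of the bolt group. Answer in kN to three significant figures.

555 kN

A_b = π·20²/4 = 314.2 mm²; f_rv = 145 × 1000 / (5 × 314.2) = 92.31 MPa.
F'_nt = 1.3 F_nt − (Ω F_nt / F_nv) f_rv = 1.3·780 − (2·780/469)·92.31 = 707 MPa, capped at F_nt → F'_nt = 707 MPa.
R_n = F'_nt · A_b · n = 707 × 314.2 × 5 / 1000 = 1110 kN.
Allowable strength R_n/Ω = 1110 / 2 = 555 kN.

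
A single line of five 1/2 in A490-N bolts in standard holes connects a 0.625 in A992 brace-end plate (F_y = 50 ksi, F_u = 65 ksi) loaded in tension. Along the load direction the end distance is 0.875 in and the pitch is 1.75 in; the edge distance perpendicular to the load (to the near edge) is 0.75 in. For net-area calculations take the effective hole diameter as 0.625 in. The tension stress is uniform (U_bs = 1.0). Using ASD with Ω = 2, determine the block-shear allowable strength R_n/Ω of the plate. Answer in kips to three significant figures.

Shear plane L_v = 0.875 + 4·1.75 = 7.875 in; A_gv = 7.875 × 0.625 = 4.922 in².
A_nv = (7.875 − 4.5·0.625) × 0.625 = 3.164 in².
A_nt = (0.75 − 0.5·0.625) × 0.625 = 0.2734 in².
0.6 F_u A_nv = 123.4 kips; 0.6 F_y A_gv = 147.7 kips → shear rupture governs the shear term.
R_n = 123.4 + 1.0 × 65 × 0.2734 = 141.2 kips.
Allowable strength R_n/Ω = 141.2 / 2 = 70.6 kips.

70.6 kips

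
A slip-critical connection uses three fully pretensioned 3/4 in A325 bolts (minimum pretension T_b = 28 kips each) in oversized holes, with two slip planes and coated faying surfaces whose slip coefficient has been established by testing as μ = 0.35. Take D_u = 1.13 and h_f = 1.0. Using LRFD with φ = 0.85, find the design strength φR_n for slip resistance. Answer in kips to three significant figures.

56.5 kips

R_n = μ · D_u · h_f · T_b · n_s · n_b = 0.35 × 1.13 × 1.0 × 28 × 2 × 3 = 66.44 kips.
Design strength φR_n = 0.85 × 66.44 = 56.5 kips.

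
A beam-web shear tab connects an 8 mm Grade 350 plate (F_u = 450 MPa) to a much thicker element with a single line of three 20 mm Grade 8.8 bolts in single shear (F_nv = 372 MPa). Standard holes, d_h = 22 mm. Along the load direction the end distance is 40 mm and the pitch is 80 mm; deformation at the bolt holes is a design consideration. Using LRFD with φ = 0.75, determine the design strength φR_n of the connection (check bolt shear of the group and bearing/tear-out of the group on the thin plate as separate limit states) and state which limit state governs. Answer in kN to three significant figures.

263 kN (bolt shear governs)

Bolt shear: A_b = π·20²/4 = 314.2 mm²; R_n = 372 × 314.2 × 3 × 1 / 1000 = 350.6 kN → 0.75 × 350.6 = 263 kN.
Bearing (1.2 l_c t F_u ≤ 2.4 d t F_u): upper limit = 2.4·20·8·450 / 1000 = 172.8 kN.
  Edge l_c = 40 − 22/2 = 29 → r_n = 125.3 kN; interior l_c = 80 − 22 = 58 → r_n = 172.8 kN.
  R_n,bearing = 1·125.3 + 2·172.8 = 470.9 kN → 0.75 × 470.9 = 353 kN.
Bolt shear governs: 263 kN.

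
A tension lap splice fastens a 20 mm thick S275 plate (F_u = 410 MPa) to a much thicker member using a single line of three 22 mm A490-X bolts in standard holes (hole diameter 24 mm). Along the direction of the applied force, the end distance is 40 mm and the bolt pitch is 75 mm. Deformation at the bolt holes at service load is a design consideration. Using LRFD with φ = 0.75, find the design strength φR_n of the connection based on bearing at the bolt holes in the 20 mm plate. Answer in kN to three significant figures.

Per bolt r_n = 1.2 l_c t F_u ≤ 2.4 d t F_u; upper limit = 2.4 × 22 × 20 × 410 / 1000 = 433 kN.
Edge bolt: l_c = 40 − 24/2 = 28 mm → 1.2 × 28 × 20 × 410 / 1000 = 275.5 → r_n = 275.5 kN.
Interior bolts: l_c = 75 − 24 = 51 mm → 1.2 × 51 × 20 × 410 / 1000 = 501.8 → r_n = 433 kN.
R_n = 1 × 275.5 + 2 × 433 = 1141 kN.
Design strength φR_n = 0.75 × 1141 = 856 kN.

856 kN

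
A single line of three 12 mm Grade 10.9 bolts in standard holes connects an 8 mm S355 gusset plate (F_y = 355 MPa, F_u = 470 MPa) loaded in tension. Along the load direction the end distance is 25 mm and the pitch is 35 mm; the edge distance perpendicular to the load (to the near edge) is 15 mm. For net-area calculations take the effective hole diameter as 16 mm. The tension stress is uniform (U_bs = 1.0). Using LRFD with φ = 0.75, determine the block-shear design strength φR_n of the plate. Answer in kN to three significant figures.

113 kN

Shear plane L_v = 25 + 2·35 = 95 mm; A_gv = 95 × 8 = 760 mm².
A_nv = (95 − 2.5·16) × 8 = 440 mm².
A_nt = (15 − 0.5·16) × 8 = 56 mm².
0.6 F_u A_nv = 124.1 kN; 0.6 F_y A_gv = 161.9 kN → shear rupture governs the shear term.
R_n = 124.1 + 1.0 × 470 × 56 / 1000 = 150.4 kN.
Design strength φR_n = 0.75 × 150.4 = 113 kN.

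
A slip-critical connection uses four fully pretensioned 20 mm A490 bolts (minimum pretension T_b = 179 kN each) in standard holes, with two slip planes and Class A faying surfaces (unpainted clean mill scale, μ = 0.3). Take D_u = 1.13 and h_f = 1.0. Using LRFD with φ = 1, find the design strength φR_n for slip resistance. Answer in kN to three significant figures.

485 kN

R_n = μ · D_u · h_f · T_b · n_s · n_b = 0.3 × 1.13 × 1.0 × 179 × 2 × 4 = 485.4 kN.
Design strength φR_n = 1 × 485.4 = 485 kN.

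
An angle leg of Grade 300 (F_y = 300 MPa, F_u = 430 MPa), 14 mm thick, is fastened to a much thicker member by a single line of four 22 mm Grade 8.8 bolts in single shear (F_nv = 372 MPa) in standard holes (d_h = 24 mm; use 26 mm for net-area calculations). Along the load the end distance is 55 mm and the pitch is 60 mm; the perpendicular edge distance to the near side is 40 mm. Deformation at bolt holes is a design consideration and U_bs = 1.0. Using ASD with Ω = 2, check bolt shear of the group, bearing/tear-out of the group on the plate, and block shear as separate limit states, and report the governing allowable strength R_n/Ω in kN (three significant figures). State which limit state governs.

Bolt shear: A_b = π·22²/4 = 380.1 mm²; R_n = 372 × 380.1 × 4 × 1 / 1000 = 565.6 kN → 565.6 / 2 = 283 kN.
Bearing: edge l_c = 43, r_n = 310.6 kN; interior l_c = 36, r_n = 260.1 kN; R_n = 310.6 + 3·260.1 = 1091 kN → 545 kN.
Block shear: A_gv = 3290, A_nv = 2016, A_nt = 378 mm²; R_n = min(0.6F_uA_nv, 0.6F_yA_gv) + U_bs·F_u·A_nt = 682.7 kN → 341 kN.
Bolt shear governs: 283 kN.

283 kN (bolt shear governs)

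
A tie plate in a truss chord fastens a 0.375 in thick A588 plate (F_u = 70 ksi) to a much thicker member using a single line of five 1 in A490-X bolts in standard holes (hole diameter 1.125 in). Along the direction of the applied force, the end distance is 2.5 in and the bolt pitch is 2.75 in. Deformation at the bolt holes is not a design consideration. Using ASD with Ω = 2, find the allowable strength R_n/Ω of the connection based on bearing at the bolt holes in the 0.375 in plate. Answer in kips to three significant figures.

Per bolt r_n = 1.5 l_c t F_u ≤ 3.0 d t F_u; upper limit = 3.0 × 1 × 0.375 × 70 = 78.75 kips.
Edge bolt: l_c = 2.5 − 1.125/2 = 1.938 in → 1.5 × 1.938 × 0.375 × 70 = 76.29 → r_n = 76.29 kips.
Interior bolts: l_c = 2.75 − 1.125 = 1.625 in → 1.5 × 1.625 × 0.375 × 70 = 63.98 → r_n = 63.98 kips.
R_n = 1 × 76.29 + 4 × 63.98 = 332.2 kips.
Allowable strength R_n/Ω = 332.2 / 2 = 166 kips.

166 kips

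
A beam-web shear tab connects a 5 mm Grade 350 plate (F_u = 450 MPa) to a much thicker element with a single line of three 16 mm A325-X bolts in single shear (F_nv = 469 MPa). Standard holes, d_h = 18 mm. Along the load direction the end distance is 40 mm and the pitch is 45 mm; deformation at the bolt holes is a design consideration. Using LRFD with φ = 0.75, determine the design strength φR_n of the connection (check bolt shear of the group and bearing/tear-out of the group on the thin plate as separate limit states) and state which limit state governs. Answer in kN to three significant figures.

172 kN (bearing governs)

Bolt shear: A_b = π·16²/4 = 201.1 mm²; R_n = 469 × 201.1 × 3 × 1 / 1000 = 282.9 kN → 0.75 × 282.9 = 212 kN.
Bearing (1.2 l_c t F_u ≤ 2.4 d t F_u): upper limit = 2.4·16·5·450 / 1000 = 86.4 kN.
  Edge l_c = 40 − 18/2 = 31 → r_n = 83.7 kN; interior l_c = 45 − 18 = 27 → r_n = 72.9 kN.
  R_n,bearing = 1·83.7 + 2·72.9 = 229.5 kN → 0.75 × 229.5 = 172 kN.
Bearing governs: 172 kN.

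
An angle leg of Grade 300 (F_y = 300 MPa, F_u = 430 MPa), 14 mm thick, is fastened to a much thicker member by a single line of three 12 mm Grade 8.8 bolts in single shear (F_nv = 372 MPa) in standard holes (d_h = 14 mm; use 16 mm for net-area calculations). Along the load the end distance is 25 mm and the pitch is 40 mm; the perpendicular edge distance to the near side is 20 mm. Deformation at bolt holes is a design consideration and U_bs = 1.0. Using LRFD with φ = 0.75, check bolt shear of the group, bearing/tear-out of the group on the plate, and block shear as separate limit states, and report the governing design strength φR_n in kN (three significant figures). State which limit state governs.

Bolt shear: A_b = π·12²/4 = 113.1 mm²; R_n = 372 × 113.1 × 3 × 1 / 1000 = 126.2 kN → 0.75 × 126.2 = 94.7 kN.
Bearing: edge l_c = 18, r_n = 130 kN; interior l_c = 26, r_n = 173.4 kN; R_n = 130 + 2·173.4 = 476.8 kN → 358 kN.
Block shear: A_gv = 1470, A_nv = 910, A_nt = 168 mm²; R_n = min(0.6F_uA_nv, 0.6F_yA_gv) + U_bs·F_u·A_nt = 307 kN → 230 kN.
Bolt shear governs: 94.7 kN.

94.7 kN (bolt shear governs)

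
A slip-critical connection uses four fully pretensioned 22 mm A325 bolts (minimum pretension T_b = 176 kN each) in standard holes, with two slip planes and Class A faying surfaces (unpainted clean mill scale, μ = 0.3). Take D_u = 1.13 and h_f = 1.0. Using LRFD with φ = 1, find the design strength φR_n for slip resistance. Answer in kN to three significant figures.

477 kN

R_n = μ · D_u · h_f · T_b · n_s · n_b = 0.3 × 1.13 × 1.0 × 176 × 2 × 4 = 477.3 kN.
Design strength φR_n = 1 × 477.3 = 477 kN.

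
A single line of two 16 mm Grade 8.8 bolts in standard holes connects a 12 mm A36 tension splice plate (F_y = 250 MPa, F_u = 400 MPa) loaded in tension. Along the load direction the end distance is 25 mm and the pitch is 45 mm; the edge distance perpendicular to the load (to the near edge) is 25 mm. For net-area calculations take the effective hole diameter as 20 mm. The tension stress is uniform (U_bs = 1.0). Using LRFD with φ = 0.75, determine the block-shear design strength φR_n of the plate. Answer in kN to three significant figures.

140 kN

Shear plane L_v = 25 + 1·45 = 70 mm; A_gv = 70 × 12 = 840 mm².
A_nv = (70 − 1.5·20) × 12 = 480 mm².
A_nt = (25 − 0.5·20) × 12 = 180 mm².
0.6 F_u A_nv = 115.2 kN; 0.6 F_y A_gv = 126 kN → shear rupture governs the shear term.
R_n = 115.2 + 1.0 × 400 × 180 / 1000 = 187.2 kN.
Design strength φR_n = 0.75 × 187.2 = 140 kN.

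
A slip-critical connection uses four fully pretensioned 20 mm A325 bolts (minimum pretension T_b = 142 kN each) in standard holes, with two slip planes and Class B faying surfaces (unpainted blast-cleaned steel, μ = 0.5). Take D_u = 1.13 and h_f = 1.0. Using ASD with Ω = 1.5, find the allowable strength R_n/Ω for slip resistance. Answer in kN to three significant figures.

428 kN

R_n = μ · D_u · h_f · T_b · n_s · n_b = 0.5 × 1.13 × 1.0 × 142 × 2 × 4 = 641.8 kN.
Allowable strength R_n/Ω = 641.8 / 1.5 = 428 kN.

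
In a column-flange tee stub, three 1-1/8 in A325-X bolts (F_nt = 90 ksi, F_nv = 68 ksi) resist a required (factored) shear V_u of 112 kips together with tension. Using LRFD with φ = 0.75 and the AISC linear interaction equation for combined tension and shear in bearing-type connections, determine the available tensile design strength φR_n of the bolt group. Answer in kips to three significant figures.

A_b = π·1.125²/4 = 0.994 in²; f_rv = 112 / (3 × 0.994) = 37.56 ksi.
F'_nt = 1.3 F_nt − (F_nt / φF_nv) f_rv = 1.3·90 − (90/(0.75·68))·37.56 = 50.72 ksi, capped at F_nt → F'_nt = 50.72 ksi.
R_n = F'_nt · A_b · n = 50.72 × 0.994 × 3 = 151.3 kips.
Design strength φR_n = 0.75 × 151.3 = 113 kips.

113 kips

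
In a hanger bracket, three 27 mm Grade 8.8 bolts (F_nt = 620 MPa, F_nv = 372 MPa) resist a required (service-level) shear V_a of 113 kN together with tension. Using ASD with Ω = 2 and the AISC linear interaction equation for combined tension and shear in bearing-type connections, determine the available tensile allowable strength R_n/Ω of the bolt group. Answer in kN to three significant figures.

A_b = π·27²/4 = 572.6 mm²; f_rv = 113 × 1000 / (3 × 572.6) = 65.79 MPa.
F'_nt = 1.3 F_nt − (Ω F_nt / F_nv) f_rv = 1.3·620 − (2·620/372)·65.79 = 586.7 MPa, capped at F_nt → F'_nt = 586.7 MPa.
R_n = F'_nt · A_b · n = 586.7 × 572.6 × 3 / 1000 = 1008 kN.
Allowable strength R_n/Ω = 1008 / 2 = 504 kN.

504 kN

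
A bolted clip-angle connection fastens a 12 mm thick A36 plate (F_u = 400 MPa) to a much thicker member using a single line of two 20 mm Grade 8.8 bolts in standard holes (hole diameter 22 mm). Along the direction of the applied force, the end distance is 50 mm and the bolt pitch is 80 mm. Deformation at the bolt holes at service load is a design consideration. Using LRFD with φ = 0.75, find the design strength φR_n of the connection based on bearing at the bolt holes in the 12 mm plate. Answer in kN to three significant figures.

341 kN

Per bolt r_n = 1.2 l_c t F_u ≤ 2.4 d t F_u; upper limit = 2.4 × 20 × 12 × 400 / 1000 = 230.4 kN.
Edge bolt: l_c = 50 − 22/2 = 39 mm → 1.2 × 39 × 12 × 400 / 1000 = 224.6 → r_n = 224.6 kN.
Interior bolts: l_c = 80 − 22 = 58 mm → 1.2 × 58 × 12 × 400 / 1000 = 334.1 → r_n = 230.4 kN.
R_n = 1 × 224.6 + 1 × 230.4 = 455 kN.
Design strength φR_n = 0.75 × 455 = 341 kN.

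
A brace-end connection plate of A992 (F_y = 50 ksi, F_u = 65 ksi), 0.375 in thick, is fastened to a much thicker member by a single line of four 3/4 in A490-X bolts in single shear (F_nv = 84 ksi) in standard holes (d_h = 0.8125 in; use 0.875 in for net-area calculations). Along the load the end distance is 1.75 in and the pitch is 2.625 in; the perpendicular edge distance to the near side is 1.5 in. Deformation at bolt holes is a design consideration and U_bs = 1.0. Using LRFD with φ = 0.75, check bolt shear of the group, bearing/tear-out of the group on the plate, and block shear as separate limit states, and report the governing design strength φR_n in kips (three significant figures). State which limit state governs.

91.4 kips (block shear governs)

Bolt shear: A_b = π·0.75²/4 = 0.4418 in²; R_n = 84 × 0.4418 × 4 × 1 = 148.4 kips → 0.75 × 148.4 = 111 kips.
Bearing: edge l_c = 1.344, r_n = 39.3 kips; interior l_c = 1.812, r_n = 43.87 kips; R_n = 39.3 + 3·43.87 = 170.9 kips → 128 kips.
Block shear: A_gv = 3.609, A_nv = 2.461, A_nt = 0.3984 in²; R_n = min(0.6F_uA_nv, 0.6F_yA_gv) + U_bs·F_u·A_nt = 121.9 kips → 91.4 kips.
Block shear governs: 91.4 kips.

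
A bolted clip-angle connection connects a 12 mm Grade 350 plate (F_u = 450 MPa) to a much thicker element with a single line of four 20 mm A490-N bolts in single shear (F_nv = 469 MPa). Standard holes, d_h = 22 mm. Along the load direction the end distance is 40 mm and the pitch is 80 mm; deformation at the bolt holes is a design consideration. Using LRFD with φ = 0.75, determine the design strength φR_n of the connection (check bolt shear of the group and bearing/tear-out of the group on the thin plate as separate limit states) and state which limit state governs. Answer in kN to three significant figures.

442 kN (bolt shear governs)

Bolt shear: A_b = π·20²/4 = 314.2 mm²; R_n = 469 × 314.2 × 4 × 1 / 1000 = 589.4 kN → 0.75 × 589.4 = 442 kN.
Bearing (1.2 l_c t F_u ≤ 2.4 d t F_u): upper limit = 2.4·20·12·450 / 1000 = 259.2 kN.
  Edge l_c = 40 − 22/2 = 29 → r_n = 187.9 kN; interior l_c = 80 − 22 = 58 → r_n = 259.2 kN.
  R_n,bearing = 1·187.9 + 3·259.2 = 965.5 kN → 0.75 × 965.5 = 724 kN.
Bolt shear governs: 442 kN.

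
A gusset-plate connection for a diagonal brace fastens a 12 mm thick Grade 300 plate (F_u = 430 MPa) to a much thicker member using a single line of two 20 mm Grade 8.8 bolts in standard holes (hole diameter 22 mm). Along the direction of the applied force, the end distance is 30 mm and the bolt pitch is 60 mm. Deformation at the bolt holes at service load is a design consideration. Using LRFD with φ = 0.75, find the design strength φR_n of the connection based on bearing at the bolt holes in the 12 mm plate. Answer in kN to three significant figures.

Per bolt r_n = 1.2 l_c t F_u ≤ 2.4 d t F_u; upper limit = 2.4 × 20 × 12 × 430 / 1000 = 247.7 kN.
Edge bolt: l_c = 30 − 22/2 = 19 mm → 1.2 × 19 × 12 × 430 / 1000 = 117.6 → r_n = 117.6 kN.
Interior bolts: l_c = 60 − 22 = 38 mm → 1.2 × 38 × 12 × 430 / 1000 = 235.3 → r_n = 235.3 kN.
R_n = 1 × 117.6 + 1 × 235.3 = 352.9 kN.
Design strength φR_n = 0.75 × 352.9 = 265 kN.

265 kN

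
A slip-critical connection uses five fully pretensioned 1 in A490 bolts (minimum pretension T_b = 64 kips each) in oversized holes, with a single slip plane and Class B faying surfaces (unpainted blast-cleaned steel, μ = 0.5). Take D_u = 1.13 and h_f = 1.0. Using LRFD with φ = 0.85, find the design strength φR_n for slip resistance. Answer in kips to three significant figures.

154 kips

R_n = μ · D_u · h_f · T_b · n_s · n_b = 0.5 × 1.13 × 1.0 × 64 × 1 × 5 = 180.8 kips.
Design strength φR_n = 0.85 × 180.8 = 154 kips.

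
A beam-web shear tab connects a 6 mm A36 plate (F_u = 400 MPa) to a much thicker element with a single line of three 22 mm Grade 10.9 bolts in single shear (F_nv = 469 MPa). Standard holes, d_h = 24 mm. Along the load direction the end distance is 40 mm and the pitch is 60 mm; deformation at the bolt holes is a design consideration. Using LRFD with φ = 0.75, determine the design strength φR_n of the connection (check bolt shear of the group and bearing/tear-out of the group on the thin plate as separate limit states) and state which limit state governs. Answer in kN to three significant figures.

216 kN (bearing governs)

Bolt shear: A_b = π·22²/4 = 380.1 mm²; R_n = 469 × 380.1 × 3 × 1 / 1000 = 534.8 kN → 0.75 × 534.8 = 401 kN.
Bearing (1.2 l_c t F_u ≤ 2.4 d t F_u): upper limit = 2.4·22·6·400 / 1000 = 126.7 kN.
  Edge l_c = 40 − 24/2 = 28 → r_n = 80.64 kN; interior l_c = 60 − 24 = 36 → r_n = 103.7 kN.
  R_n,bearing = 1·80.64 + 2·103.7 = 288 kN → 0.75 × 288 = 216 kN.
Bearing governs: 216 kN.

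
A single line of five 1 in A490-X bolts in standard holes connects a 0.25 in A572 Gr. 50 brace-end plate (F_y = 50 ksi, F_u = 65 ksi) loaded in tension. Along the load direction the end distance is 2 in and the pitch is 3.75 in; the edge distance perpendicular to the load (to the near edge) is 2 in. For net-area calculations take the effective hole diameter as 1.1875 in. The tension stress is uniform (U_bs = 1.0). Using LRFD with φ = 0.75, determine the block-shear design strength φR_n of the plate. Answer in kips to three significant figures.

102 kips

Shear plane L_v = 2 + 4·3.75 = 17 in; A_gv = 17 × 0.25 = 4.25 in².
A_nv = (17 − 4.5·1.1875) × 0.25 = 2.914 in².
A_nt = (2 − 0.5·1.1875) × 0.25 = 0.3516 in².
0.6 F_u A_nv = 113.6 kips; 0.6 F_y A_gv = 127.5 kips → shear rupture governs the shear term.
R_n = 113.6 + 1.0 × 65 × 0.3516 = 136.5 kips.
Design strength φR_n = 0.75 × 136.5 = 102 kips.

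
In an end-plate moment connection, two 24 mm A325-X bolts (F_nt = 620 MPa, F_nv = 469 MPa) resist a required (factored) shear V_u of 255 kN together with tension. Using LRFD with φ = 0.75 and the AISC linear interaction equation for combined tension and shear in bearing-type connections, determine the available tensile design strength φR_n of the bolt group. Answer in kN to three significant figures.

210 kN

A_b = π·24²/4 = 452.4 mm²; f_rv = 255 × 1000 / (2 × 452.4) = 281.8 MPa.
F'_nt = 1.3 F_nt − (F_nt / φF_nv) f_rv = 1.3·620 − (620/(0.75·469))·281.8 = 309.2 MPa, capped at F_nt → F'_nt = 309.2 MPa.
R_n = F'_nt · A_b · n = 309.2 × 452.4 × 2 / 1000 = 279.8 kN.
Design strength φR_n = 0.75 × 279.8 = 210 kN.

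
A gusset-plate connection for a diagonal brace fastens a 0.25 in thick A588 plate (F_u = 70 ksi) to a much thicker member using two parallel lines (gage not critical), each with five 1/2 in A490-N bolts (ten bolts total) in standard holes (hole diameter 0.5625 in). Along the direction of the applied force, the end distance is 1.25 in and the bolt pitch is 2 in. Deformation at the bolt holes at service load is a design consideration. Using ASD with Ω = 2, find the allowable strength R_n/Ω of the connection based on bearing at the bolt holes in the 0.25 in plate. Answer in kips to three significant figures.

104 kips

Per bolt r_n = 1.2 l_c t F_u ≤ 2.4 d t F_u; upper limit = 2.4 × 0.5 × 0.25 × 70 = 21 kips.
Edge bolt: l_c = 1.25 − 0.5625/2 = 0.9688 in → 1.2 × 0.9688 × 0.25 × 70 = 20.34 → r_n = 20.34 kips.
Interior bolts: l_c = 2 − 0.5625 = 1.438 in → 1.2 × 1.438 × 0.25 × 70 = 30.19 → r_n = 21 kips.
R_n = 2 × 20.34 + 8 × 21 = 208.7 kips.
Allowable strength R_n/Ω = 208.7 / 2 = 104 kips.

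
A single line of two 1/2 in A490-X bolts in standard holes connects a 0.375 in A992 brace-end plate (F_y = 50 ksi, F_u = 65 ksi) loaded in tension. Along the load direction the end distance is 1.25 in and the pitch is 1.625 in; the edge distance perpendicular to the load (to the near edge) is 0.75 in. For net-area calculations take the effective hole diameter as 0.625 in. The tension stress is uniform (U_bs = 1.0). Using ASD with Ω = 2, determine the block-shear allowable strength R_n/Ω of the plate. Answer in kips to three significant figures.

Shear plane L_v = 1.25 + 1·1.625 = 2.875 in; A_gv = 2.875 × 0.375 = 1.078 in².
A_nv = (2.875 − 1.5·0.625) × 0.375 = 0.7266 in².
A_nt = (0.75 − 0.5·0.625) × 0.375 = 0.1641 in².
0.6 F_u A_nv = 28.34 kips; 0.6 F_y A_gv = 32.34 kips → shear rupture governs the shear term.
R_n = 28.34 + 1.0 × 65 × 0.1641 = 39 kips.
Allowable strength R_n/Ω = 39 / 2 = 19.5 kips.

19.5 kips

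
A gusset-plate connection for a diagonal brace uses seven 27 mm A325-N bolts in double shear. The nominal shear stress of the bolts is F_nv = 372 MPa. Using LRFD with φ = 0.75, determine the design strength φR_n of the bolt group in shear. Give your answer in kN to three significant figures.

A_b = π × 27² / 4 = 572.6 mm².
R_n = F_nv · A_b · n · n_s = 372 × 572.6 × 7 × 2 / 1000 = 2982 kN.
Design strength φR_n = 0.75 × 2982 = 2240 kN.

2240 kN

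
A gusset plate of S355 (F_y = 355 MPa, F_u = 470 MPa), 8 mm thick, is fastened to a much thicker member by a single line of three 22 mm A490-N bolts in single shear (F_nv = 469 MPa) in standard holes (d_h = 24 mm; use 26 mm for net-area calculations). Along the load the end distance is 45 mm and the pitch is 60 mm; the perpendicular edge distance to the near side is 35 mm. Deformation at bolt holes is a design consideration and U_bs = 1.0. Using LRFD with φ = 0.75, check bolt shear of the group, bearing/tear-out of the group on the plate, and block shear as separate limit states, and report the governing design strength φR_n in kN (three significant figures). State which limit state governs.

Bolt shear: A_b = π·22²/4 = 380.1 mm²; R_n = 469 × 380.1 × 3 × 1 / 1000 = 534.8 kN → 0.75 × 534.8 = 401 kN.
Bearing: edge l_c = 33, r_n = 148.9 kN; interior l_c = 36, r_n = 162.4 kN; R_n = 148.9 + 2·162.4 = 473.8 kN → 355 kN.
Block shear: A_gv = 1320, A_nv = 800, A_nt = 176 mm²; R_n = min(0.6F_uA_nv, 0.6F_yA_gv) + U_bs·F_u·A_nt = 308.3 kN → 231 kN.
Block shear governs: 231 kN.

231 kN (block shear governs)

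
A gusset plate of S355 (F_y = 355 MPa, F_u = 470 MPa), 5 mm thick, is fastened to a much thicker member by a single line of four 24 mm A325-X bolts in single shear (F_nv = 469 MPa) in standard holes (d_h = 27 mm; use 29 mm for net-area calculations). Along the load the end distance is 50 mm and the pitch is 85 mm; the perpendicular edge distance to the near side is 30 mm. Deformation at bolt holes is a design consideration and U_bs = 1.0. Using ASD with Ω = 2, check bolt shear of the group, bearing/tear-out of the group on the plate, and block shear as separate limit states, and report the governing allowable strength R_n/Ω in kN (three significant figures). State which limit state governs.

Bolt shear: A_b = π·24²/4 = 452.4 mm²; R_n = 469 × 452.4 × 4 × 1 / 1000 = 848.7 kN → 848.7 / 2 = 424 kN.
Bearing: edge l_c = 36.5, r_n = 102.9 kN; interior l_c = 58, r_n = 135.4 kN; R_n = 102.9 + 3·135.4 = 509 kN → 255 kN.
Block shear: A_gv = 1525, A_nv = 1018, A_nt = 77.5 mm²; R_n = min(0.6F_uA_nv, 0.6F_yA_gv) + U_bs·F_u·A_nt = 323.4 kN → 162 kN.
Block shear governs: 162 kN.

162 kN (block shear governs)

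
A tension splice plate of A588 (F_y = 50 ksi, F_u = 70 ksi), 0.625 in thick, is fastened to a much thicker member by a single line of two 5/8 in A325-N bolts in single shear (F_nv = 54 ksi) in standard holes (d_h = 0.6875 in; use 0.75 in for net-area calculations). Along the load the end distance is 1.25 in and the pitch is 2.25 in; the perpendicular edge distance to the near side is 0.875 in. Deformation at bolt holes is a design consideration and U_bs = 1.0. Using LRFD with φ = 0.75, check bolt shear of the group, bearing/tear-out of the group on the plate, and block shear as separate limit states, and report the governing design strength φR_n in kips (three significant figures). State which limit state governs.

Bolt shear: A_b = π·0.625²/4 = 0.3068 in²; R_n = 54 × 0.3068 × 2 × 1 = 33.13 kips → 0.75 × 33.13 = 24.9 kips.
Bearing: edge l_c = 0.9062, r_n = 47.58 kips; interior l_c = 1.562, r_n = 65.62 kips; R_n = 47.58 + 1·65.62 = 113.2 kips → 84.9 kips.
Block shear: A_gv = 2.188, A_nv = 1.484, A_nt = 0.3125 in²; R_n = min(0.6F_uA_nv, 0.6F_yA_gv) + U_bs·F_u·A_nt = 84.22 kips → 63.2 kips.
Bolt shear governs: 24.9 kips.

24.9 kips (bolt shear governs)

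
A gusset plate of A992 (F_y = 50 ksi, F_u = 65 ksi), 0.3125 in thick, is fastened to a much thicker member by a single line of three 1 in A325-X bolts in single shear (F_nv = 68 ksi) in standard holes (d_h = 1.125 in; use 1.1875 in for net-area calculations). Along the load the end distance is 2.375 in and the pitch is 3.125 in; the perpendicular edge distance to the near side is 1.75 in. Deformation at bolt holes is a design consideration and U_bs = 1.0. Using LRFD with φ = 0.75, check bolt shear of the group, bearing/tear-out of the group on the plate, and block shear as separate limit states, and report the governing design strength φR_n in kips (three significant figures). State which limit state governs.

69.3 kips (block shear governs)

Bolt shear: A_b = π·1²/4 = 0.7854 in²; R_n = 68 × 0.7854 × 3 × 1 = 160.2 kips → 0.75 × 160.2 = 120 kips.
Bearing: edge l_c = 1.812, r_n = 44.18 kips; interior l_c = 2, r_n = 48.75 kips; R_n = 44.18 + 2·48.75 = 141.7 kips → 106 kips.
Block shear: A_gv = 2.695, A_nv = 1.768, A_nt = 0.3613 in²; R_n = min(0.6F_uA_nv, 0.6F_yA_gv) + U_bs·F_u·A_nt = 92.42 kips → 69.3 kips.
Block shear governs: 69.3 kips.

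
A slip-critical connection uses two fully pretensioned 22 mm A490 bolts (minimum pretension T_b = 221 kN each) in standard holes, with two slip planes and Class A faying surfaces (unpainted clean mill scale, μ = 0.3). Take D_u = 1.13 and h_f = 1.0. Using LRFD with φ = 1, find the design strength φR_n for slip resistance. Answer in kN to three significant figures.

300 kN

R_n = μ · D_u · h_f · T_b · n_s · n_b = 0.3 × 1.13 × 1.0 × 221 × 2 × 2 = 299.7 kN.
Design strength φR_n = 1 × 299.7 = 300 kN.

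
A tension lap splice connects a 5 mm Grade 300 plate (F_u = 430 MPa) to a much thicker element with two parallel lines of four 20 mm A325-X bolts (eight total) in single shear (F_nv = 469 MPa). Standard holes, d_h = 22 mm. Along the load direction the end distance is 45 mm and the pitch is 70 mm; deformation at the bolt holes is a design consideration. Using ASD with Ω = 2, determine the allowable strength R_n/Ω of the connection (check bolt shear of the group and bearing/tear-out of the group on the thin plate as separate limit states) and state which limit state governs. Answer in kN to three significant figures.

397 kN (bearing governs)

Bolt shear: A_b = π·20²/4 = 314.2 mm²; R_n = 469 × 314.2 × 8 × 1 / 1000 = 1179 kN → 1179 / 2 = 589 kN.
Bearing (1.2 l_c t F_u ≤ 2.4 d t F_u): upper limit = 2.4·20·5·430 / 1000 = 103.2 kN.
  Edge l_c = 45 − 22/2 = 34 → r_n = 87.72 kN; interior l_c = 70 − 22 = 48 → r_n = 103.2 kN.
  R_n,bearing = 2·87.72 + 6·103.2 = 794.6 kN → 794.6 / 2 = 397 kN.
Bearing governs: 397 kN.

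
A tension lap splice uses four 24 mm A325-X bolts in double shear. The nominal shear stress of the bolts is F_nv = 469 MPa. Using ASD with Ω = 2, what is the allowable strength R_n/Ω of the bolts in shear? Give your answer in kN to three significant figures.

A_b = π × 24² / 4 = 452.4 mm².
R_n = F_nv · A_b · n · n_s = 469 × 452.4 × 4 × 2 / 1000 = 1697 kN.
Allowable strength R_n/Ω = 1697 / 2 = 849 kN.

849 kN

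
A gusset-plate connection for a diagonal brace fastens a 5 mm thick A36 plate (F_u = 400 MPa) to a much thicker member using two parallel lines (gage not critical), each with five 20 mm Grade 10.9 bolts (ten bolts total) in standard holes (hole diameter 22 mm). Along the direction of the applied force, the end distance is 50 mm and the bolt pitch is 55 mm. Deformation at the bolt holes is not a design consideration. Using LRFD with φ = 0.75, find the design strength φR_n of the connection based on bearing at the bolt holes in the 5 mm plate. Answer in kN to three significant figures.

770 kN

Per bolt r_n = 1.5 l_c t F_u ≤ 3.0 d t F_u; upper limit = 3.0 × 20 × 5 × 400 / 1000 = 120 kN.
Edge bolt: l_c = 50 − 22/2 = 39 mm → 1.5 × 39 × 5 × 400 / 1000 = 117 → r_n = 117 kN.
Interior bolts: l_c = 55 − 22 = 33 mm → 1.5 × 33 × 5 × 400 / 1000 = 99 → r_n = 99 kN.
R_n = 2 × 117 + 8 × 99 = 1026 kN.
Design strength φR_n = 0.75 × 1026 = 770 kN.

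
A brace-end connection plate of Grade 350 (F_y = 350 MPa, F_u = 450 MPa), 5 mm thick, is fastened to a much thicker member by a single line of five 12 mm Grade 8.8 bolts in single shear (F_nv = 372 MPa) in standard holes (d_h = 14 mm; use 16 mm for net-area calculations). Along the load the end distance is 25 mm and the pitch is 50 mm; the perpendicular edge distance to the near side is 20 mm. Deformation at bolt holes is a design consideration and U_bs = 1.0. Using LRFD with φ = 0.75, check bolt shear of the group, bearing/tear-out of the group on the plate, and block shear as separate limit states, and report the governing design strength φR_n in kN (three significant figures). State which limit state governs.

Bolt shear: A_b = π·12²/4 = 113.1 mm²; R_n = 372 × 113.1 × 5 × 1 / 1000 = 210.4 kN → 0.75 × 210.4 = 158 kN.
Bearing: edge l_c = 18, r_n = 48.6 kN; interior l_c = 36, r_n = 64.8 kN; R_n = 48.6 + 4·64.8 = 307.8 kN → 231 kN.
Block shear: A_gv = 1125, A_nv = 765, A_nt = 60 mm²; R_n = min(0.6F_uA_nv, 0.6F_yA_gv) + U_bs·F_u·A_nt = 233.6 kN → 175 kN.
Bolt shear governs: 158 kN.

158 kN (bolt shear governs)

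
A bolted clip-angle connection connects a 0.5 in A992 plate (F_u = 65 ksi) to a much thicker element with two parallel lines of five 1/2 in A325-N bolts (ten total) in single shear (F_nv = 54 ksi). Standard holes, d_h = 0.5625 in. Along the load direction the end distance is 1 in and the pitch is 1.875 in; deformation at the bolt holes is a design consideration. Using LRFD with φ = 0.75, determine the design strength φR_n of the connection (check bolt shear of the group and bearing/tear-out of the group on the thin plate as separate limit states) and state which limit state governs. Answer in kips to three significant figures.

79.5 kips (bolt shear governs)

Bolt shear: A_b = π·0.5²/4 = 0.1963 in²; R_n = 54 × 0.1963 × 10 × 1 = 106 kips → 0.75 × 106 = 79.5 kips.
Bearing (1.2 l_c t F_u ≤ 2.4 d t F_u): upper limit = 2.4·0.5·0.5·65 = 39 kips.
  Edge l_c = 1 − 0.5625/2 = 0.7188 → r_n = 28.03 kips; interior l_c = 1.875 − 0.5625 = 1.312 → r_n = 39 kips.
  R_n,bearing = 2·28.03 + 8·39 = 368.1 kips → 0.75 × 368.1 = 276 kips.
Bolt shear governs: 79.5 kips.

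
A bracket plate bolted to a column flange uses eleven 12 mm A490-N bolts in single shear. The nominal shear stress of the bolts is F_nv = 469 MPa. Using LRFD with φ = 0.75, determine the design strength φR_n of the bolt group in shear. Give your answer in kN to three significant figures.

A_b = π × 12² / 4 = 113.1 mm².
R_n = F_nv · A_b · n · n_s = 469 × 113.1 × 11 × 1 / 1000 = 583.5 kN.
Design strength φR_n = 0.75 × 583.5 = 438 kN.

438 kN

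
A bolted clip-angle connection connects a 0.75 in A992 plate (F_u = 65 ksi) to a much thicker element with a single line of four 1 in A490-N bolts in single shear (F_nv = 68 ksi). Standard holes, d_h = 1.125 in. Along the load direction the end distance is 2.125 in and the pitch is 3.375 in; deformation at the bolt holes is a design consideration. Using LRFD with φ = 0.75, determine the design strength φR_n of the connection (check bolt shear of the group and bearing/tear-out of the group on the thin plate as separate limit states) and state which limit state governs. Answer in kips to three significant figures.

160 kips (bolt shear governs)

Bolt shear: A_b = π·1²/4 = 0.7854 in²; R_n = 68 × 0.7854 × 4 × 1 = 213.6 kips → 0.75 × 213.6 = 160 kips.
Bearing (1.2 l_c t F_u ≤ 2.4 d t F_u): upper limit = 2.4·1·0.75·65 = 117 kips.
  Edge l_c = 2.125 − 1.125/2 = 1.562 → r_n = 91.41 kips; interior l_c = 3.375 − 1.125 = 2.25 → r_n = 117 kips.
  R_n,bearing = 1·91.41 + 3·117 = 442.4 kips → 0.75 × 442.4 = 332 kips.
Bolt shear governs: 160 kips.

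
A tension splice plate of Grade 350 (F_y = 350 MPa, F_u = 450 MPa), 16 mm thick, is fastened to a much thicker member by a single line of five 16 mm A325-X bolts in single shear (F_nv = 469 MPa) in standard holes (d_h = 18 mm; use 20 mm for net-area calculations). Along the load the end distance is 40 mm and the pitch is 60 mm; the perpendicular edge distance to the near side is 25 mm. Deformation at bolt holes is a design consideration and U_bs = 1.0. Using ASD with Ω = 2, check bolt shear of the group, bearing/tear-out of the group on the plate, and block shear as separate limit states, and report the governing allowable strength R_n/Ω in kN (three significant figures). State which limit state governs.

Bolt shear: A_b = π·16²/4 = 201.1 mm²; R_n = 469 × 201.1 × 5 × 1 / 1000 = 471.5 kN → 471.5 / 2 = 236 kN.
Bearing: edge l_c = 31, r_n = 267.8 kN; interior l_c = 42, r_n = 276.5 kN; R_n = 267.8 + 4·276.5 = 1374 kN → 687 kN.
Block shear: A_gv = 4480, A_nv = 3040, A_nt = 240 mm²; R_n = min(0.6F_uA_nv, 0.6F_yA_gv) + U_bs·F_u·A_nt = 928.8 kN → 464 kN.
Bolt shear governs: 236 kN.

236 kN (bolt shear governs)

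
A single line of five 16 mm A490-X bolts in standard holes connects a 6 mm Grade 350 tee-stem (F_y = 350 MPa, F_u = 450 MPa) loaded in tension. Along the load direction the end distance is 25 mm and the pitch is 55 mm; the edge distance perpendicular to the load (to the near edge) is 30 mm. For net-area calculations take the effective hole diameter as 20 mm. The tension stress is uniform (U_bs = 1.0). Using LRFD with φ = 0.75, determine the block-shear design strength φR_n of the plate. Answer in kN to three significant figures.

Shear plane L_v = 25 + 4·55 = 245 mm; A_gv = 245 × 6 = 1470 mm².
A_nv = (245 − 4.5·20) × 6 = 930 mm².
A_nt = (30 − 0.5·20) × 6 = 120 mm².
0.6 F_u A_nv = 251.1 kN; 0.6 F_y A_gv = 308.7 kN → shear rupture governs the shear term.
R_n = 251.1 + 1.0 × 450 × 120 / 1000 = 305.1 kN.
Design strength φR_n = 0.75 × 305.1 = 229 kN.

229 kN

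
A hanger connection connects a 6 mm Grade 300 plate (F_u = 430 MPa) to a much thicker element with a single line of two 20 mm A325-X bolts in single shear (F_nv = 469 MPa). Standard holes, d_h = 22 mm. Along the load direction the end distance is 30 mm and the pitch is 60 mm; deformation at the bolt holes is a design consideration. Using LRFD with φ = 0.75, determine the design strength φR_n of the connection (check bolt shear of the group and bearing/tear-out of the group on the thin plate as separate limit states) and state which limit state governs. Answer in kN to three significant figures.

Bolt shear: A_b = π·20²/4 = 314.2 mm²; R_n = 469 × 314.2 × 2 × 1 / 1000 = 294.7 kN → 0.75 × 294.7 = 221 kN.
Bearing (1.2 l_c t F_u ≤ 2.4 d t F_u): upper limit = 2.4·20·6·430 / 1000 = 123.8 kN.
  Edge l_c = 30 − 22/2 = 19 → r_n = 58.82 kN; interior l_c = 60 − 22 = 38 → r_n = 117.6 kN.
  R_n,bearing = 1·58.82 + 1·117.6 = 176.5 kN → 0.75 × 176.5 = 132 kN.
Bearing governs: 132 kN.

132 kN (bearing governs)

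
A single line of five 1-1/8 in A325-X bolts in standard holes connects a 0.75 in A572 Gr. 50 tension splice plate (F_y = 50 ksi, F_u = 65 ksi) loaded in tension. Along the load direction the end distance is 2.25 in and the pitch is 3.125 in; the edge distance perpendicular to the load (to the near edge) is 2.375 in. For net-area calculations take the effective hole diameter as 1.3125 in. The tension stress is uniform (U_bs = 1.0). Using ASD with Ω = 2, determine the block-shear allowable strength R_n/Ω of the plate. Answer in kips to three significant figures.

Shear plane L_v = 2.25 + 4·3.125 = 14.75 in; A_gv = 14.75 × 0.75 = 11.06 in².
A_nv = (14.75 − 4.5·1.3125) × 0.75 = 6.633 in².
A_nt = (2.375 − 0.5·1.3125) × 0.75 = 1.289 in².
0.6 F_u A_nv = 258.7 kips; 0.6 F_y A_gv = 331.9 kips → shear rupture governs the shear term.
R_n = 258.7 + 1.0 × 65 × 1.289 = 342.5 kips.
Allowable strength R_n/Ω = 342.5 / 2 = 171 kips.

171 kips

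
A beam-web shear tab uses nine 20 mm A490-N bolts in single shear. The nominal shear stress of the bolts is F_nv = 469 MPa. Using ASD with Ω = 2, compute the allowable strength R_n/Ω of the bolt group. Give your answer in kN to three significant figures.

A_b = π × 20² / 4 = 314.2 mm².
R_n = F_nv · A_b · n · n_s = 469 × 314.2 × 9 × 1 / 1000 = 1326 kN.
Allowable strength R_n/Ω = 1326 / 2 = 663 kN.

663 kN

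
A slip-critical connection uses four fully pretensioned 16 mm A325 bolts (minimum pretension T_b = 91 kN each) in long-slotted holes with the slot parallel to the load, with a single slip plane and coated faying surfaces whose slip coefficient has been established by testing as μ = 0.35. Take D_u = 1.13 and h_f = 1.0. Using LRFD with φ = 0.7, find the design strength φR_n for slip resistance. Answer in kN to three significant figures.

101 kN

R_n = μ · D_u · h_f · T_b · n_s · n_b = 0.35 × 1.13 × 1.0 × 91 × 1 × 4 = 144 kN.
Design strength φR_n = 0.7 × 144 = 101 kN.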